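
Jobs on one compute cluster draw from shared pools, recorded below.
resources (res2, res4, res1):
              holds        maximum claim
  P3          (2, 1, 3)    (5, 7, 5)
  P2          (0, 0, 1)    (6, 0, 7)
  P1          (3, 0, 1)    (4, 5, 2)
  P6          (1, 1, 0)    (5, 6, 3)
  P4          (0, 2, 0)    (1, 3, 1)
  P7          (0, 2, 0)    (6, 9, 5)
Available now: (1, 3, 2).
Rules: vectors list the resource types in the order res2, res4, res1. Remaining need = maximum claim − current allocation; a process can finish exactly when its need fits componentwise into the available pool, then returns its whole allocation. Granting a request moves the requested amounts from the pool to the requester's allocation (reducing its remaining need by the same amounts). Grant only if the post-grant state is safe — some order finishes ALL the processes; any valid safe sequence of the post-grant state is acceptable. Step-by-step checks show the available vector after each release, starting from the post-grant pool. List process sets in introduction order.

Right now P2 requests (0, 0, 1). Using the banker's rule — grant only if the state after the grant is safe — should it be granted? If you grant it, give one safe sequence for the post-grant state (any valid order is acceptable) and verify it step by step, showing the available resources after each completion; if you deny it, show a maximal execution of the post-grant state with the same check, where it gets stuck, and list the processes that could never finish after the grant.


DENY. Granting would leave the state unsafe.
Key observation: after P4, P1 the pool peaks at (4, 5, 2), and each blocked process is short somewhere: P3 on res4; P2 on res2, res1; P6 on res1; P7 on res2, res4, res1.
After a pretend grant, a maximal execution: P4, P1 — then nothing else fits. Walking it through:
  pool = (1, 3, 1)
  P4: need (1, 1, 1) fits (1, 3, 1); releases (0, 2, 0), pool now (1, 5, 1)
  P1: need (1, 5, 1) fits (1, 5, 1); releases (3, 0, 1), pool now (4, 5, 2)
  blocked: P3 wants (3, 6, 2), pool (4, 5, 2) — not enough res4
  blocked: P2 wants (6, 0, 5), pool (4, 5, 2) — not enough res2 and res1
  blocked: P6 wants (4, 5, 3), pool (4, 5, 2) — not enough res1
  blocked: P7 wants (6, 7, 5), pool (4, 5, 2) — not enough res2, res4 and res1
Processes that could never finish after the grant: P3, P2, P6 and P7.


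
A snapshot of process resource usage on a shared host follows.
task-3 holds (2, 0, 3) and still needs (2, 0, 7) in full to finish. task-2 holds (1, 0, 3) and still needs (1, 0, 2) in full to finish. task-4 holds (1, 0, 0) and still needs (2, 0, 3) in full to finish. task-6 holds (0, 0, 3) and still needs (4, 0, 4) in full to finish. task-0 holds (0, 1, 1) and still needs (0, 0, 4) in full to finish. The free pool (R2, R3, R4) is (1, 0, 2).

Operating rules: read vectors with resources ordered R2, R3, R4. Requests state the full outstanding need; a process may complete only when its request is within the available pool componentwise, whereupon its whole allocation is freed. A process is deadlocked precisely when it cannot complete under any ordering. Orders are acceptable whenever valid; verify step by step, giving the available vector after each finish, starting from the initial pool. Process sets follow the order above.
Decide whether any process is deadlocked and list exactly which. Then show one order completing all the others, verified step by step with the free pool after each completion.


The deadlocked set is task-3 and task-6.
Key observation: after task-2, task-4, task-0 the pool peaks at (3, 1, 6), and each blocked process is short somewhere: task-3 on R4; task-6 on R2.
One completion order for the rest: task-2, task-4, task-0. Step-by-step check:
  pool = (1, 0, 2)
  task-2 needs (1, 0, 2) <= (1, 0, 2) -> finishes; pool += (1, 0, 3) = (2, 0, 5)
  task-4 needs (2, 0, 3) <= (2, 0, 5) -> finishes; pool += (1, 0, 0) = (3, 0, 5)
  task-0 needs (0, 0, 4) <= (3, 0, 5) -> finishes; pool += (0, 1, 1) = (3, 1, 6)
None of the blocked processes ever fits:
  task-3 cannot run: need (2, 0, 7) vs free (3, 1, 6) (insufficient R4)
  task-6 cannot run: need (4, 0, 4) vs free (3, 1, 6) (insufficient R2)


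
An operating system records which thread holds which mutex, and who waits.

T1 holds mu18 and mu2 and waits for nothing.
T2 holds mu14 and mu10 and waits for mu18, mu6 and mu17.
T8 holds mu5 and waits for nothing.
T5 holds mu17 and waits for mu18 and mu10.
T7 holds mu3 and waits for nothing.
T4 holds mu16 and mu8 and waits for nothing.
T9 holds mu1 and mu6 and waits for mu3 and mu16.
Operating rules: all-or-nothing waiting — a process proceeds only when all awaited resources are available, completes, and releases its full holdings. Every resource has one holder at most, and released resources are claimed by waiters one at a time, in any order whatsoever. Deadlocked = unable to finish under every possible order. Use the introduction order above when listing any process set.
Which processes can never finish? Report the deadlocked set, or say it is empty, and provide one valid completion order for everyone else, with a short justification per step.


Deadlocked set: T2 and T5.
Key observation: the wait chain closes on itself along T2 -> T5 -> T2; no other process is dragged down with it.
The rest can finish in the order T1, T7, T4, T8, T9.
Step-by-step check:
  T1: no waits; runs immediately, freeing mu18 and mu2
  T7: no waits; runs immediately, freeing mu3
  T4: no waits; runs immediately, freeing mu16 and mu8
  T8: no waits; runs immediately, freeing mu5
  T9 waits on mu3 and mu16 — all released -> runs and releases mu1 and mu6


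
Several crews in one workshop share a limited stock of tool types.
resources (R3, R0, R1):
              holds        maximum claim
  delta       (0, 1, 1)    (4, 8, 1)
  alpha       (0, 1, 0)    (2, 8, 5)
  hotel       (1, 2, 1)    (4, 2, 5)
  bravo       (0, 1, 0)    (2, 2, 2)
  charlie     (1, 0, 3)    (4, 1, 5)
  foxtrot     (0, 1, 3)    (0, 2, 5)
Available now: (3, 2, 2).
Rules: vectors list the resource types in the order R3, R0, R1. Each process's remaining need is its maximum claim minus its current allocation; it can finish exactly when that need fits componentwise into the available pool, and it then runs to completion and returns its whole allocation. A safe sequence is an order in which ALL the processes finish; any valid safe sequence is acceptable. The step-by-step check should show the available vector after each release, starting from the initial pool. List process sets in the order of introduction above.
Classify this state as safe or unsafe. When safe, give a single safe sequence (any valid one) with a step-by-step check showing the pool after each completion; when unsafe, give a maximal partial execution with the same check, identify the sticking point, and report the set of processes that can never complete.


UNSAFE — no complete ordering exists.
Key observation: the wall is R0: completing foxtrot, bravo, charlie, hotel brings the pool only to (5, 6, 9), and all the rest need more.
A maximal execution: foxtrot, bravo, charlie, hotel — then nothing else fits. Step-by-step check:
  pool = (3, 2, 2)
  run foxtrot (needs (0, 1, 2), free (3, 2, 2)); after release of (0, 1, 3) the pool is (3, 3, 5)
  run bravo (needs (2, 1, 2), free (3, 3, 5)); after release of (0, 1, 0) the pool is (3, 4, 5)
  run charlie (needs (3, 1, 2), free (3, 4, 5)); after release of (1, 0, 3) the pool is (4, 4, 8)
  run hotel (needs (3, 0, 4), free (4, 4, 8)); after release of (1, 2, 1) the pool is (5, 6, 9)
  delta cannot run: need (4, 7, 0) vs free (5, 6, 9) (insufficient R0)
  alpha cannot run: need (2, 7, 5) vs free (5, 6, 9) (insufficient R0)
Never able to finish: delta and alpha.


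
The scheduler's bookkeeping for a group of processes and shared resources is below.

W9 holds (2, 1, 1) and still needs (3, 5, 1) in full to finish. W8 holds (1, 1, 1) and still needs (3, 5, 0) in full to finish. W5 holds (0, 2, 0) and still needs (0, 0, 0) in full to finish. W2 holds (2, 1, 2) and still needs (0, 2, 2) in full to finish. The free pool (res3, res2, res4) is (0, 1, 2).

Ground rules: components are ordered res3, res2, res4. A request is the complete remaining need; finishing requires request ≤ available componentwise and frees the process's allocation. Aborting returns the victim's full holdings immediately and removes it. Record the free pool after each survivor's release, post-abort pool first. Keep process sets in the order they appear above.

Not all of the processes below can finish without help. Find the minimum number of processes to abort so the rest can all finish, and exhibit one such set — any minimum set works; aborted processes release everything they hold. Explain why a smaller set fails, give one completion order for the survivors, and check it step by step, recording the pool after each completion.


Minimum abort set: W8.
Key observation: the returned (1, 1, 1) from W8 is what brings W9 — unrunnable before, under any order — into play at step 3.
Why nothing smaller works: aborting no one leaves the state deadlocked as given.
Survivors finish in the order: W2, W5, W9. Verifying each step (pool after the aborts first):
  pool = (1, 2, 3)
  W2: need (0, 2, 2) fits (1, 2, 3); releases (2, 1, 2), pool now (3, 3, 5)
  W5: need (0, 0, 0) fits (3, 3, 5); releases (0, 2, 0), pool now (3, 5, 5)
  W9: need (3, 5, 1) fits (3, 5, 5); releases (2, 1, 1), pool now (5, 6, 6)


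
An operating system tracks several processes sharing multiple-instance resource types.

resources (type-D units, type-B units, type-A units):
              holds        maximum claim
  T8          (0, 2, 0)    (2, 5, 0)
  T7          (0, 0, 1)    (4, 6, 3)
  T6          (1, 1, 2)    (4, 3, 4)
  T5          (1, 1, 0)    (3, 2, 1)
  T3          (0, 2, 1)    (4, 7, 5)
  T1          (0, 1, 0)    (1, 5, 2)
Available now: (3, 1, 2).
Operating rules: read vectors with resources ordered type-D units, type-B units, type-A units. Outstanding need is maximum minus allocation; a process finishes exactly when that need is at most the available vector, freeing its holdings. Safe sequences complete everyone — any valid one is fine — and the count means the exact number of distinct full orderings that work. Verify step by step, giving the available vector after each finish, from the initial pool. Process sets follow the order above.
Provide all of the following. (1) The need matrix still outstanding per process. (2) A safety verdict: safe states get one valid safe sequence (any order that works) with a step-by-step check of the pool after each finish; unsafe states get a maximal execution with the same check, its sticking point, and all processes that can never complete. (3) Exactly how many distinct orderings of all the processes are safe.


(1) Need matrix, components ordered type-D units, type-B units, type-A units:
  T8: (2, 3, 0)
  T7: (4, 6, 2)
  T6: (3, 2, 2)
  T5: (2, 1, 1)
  T3: (4, 5, 4)
  T1: (1, 4, 2)
(2) SAFE, for example via the order T5, T6, T8, T3, T7, T1.
Key observation: T5 is the earliest step where a requested resource binds exactly: need (2, 1, 1), pool (3, 1, 2) at its turn.
Walking it through:
  pool = (3, 1, 2)
  T5 needs (2, 1, 1) <= (3, 1, 2) -> finishes; pool += (1, 1, 0) = (4, 2, 2)
  T6 needs (3, 2, 2) <= (4, 2, 2) -> finishes; pool += (1, 1, 2) = (5, 3, 4)
  T8 needs (2, 3, 0) <= (5, 3, 4) -> finishes; pool += (0, 2, 0) = (5, 5, 4)
  T3 needs (4, 5, 4) <= (5, 5, 4) -> finishes; pool += (0, 2, 1) = (5, 7, 5)
  T7 needs (4, 6, 2) <= (5, 7, 5) -> finishes; pool += (0, 0, 1) = (5, 7, 6)
  T1 needs (1, 4, 2) <= (5, 7, 6) -> finishes; pool += (0, 1, 0) = (5, 8, 6)
(3) Exactly 4 of the possible complete orderings are safe sequences.


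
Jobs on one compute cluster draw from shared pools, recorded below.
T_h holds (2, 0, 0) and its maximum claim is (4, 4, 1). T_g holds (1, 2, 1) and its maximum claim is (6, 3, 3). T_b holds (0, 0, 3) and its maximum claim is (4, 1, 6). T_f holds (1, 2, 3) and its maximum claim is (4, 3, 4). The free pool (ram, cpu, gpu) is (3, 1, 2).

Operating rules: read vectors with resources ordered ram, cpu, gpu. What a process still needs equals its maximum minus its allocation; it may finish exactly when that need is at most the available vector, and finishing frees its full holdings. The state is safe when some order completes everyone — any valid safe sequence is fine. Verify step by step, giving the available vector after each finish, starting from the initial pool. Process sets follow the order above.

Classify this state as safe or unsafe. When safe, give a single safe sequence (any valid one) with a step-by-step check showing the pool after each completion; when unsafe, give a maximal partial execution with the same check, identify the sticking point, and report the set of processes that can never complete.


UNSAFE — no complete ordering exists.
Key observation: after T_f, T_b the pool peaks at (4, 3, 8), and each blocked process is short somewhere: T_h on cpu; T_g on ram.
The run T_f, T_b cannot be extended any further. Walking it through:
  pool = (3, 1, 2)
  run T_f (needs (3, 1, 1), free (3, 1, 2)); after release of (1, 2, 3) the pool is (4, 3, 5)
  run T_b (needs (4, 1, 3), free (4, 3, 5)); after release of (0, 0, 3) the pool is (4, 3, 8)
  T_h still needs (2, 4, 1) but only (4, 3, 8) is free — short on cpu
  T_g still needs (5, 1, 2) but only (4, 3, 8) is free — short on ram
Processes that can never finish: T_h and T_g.


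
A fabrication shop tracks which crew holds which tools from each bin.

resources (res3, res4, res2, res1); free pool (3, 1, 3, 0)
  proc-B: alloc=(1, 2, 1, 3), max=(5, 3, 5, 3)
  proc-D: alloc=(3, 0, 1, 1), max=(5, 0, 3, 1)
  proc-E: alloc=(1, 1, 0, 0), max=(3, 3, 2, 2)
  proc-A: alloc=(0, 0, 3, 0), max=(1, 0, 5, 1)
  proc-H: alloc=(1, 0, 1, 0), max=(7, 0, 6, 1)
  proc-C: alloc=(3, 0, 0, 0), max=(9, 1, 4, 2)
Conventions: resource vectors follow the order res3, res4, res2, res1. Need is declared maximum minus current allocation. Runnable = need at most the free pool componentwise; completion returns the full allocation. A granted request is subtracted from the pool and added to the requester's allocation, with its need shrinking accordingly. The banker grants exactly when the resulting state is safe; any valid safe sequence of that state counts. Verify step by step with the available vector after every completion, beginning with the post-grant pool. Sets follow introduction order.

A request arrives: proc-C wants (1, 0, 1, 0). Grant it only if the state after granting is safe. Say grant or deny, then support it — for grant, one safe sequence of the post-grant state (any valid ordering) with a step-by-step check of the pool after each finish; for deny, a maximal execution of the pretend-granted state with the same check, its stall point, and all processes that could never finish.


GRANT — the state after the grant stays safe, e.g. via proc-D, proc-A, proc-B, proc-C, proc-E, proc-H.
Key observation: the grant leaves (2, 1, 2, 0) free — enough for proc-D, whose release restarts the cascade.
Check on the post-grant state, step by step:
  pool = (2, 1, 2, 0)
  run proc-D (needs (2, 0, 2, 0), free (2, 1, 2, 0)); after release of (3, 0, 1, 1) the pool is (5, 1, 3, 1)
  run proc-A (needs (1, 0, 2, 1), free (5, 1, 3, 1)); after release of (0, 0, 3, 0) the pool is (5, 1, 6, 1)
  run proc-B (needs (4, 1, 4, 0), free (5, 1, 6, 1)); after release of (1, 2, 1, 3) the pool is (6, 3, 7, 4)
  run proc-C (needs (5, 1, 3, 2), free (6, 3, 7, 4)); after release of (4, 0, 1, 0) the pool is (10, 3, 8, 4)
  run proc-E (needs (2, 2, 2, 2), free (10, 3, 8, 4)); after release of (1, 1, 0, 0) the pool is (11, 4, 8, 4)
  run proc-H (needs (6, 0, 5, 1), free (11, 4, 8, 4)); after release of (1, 0, 1, 0) the pool is (12, 4, 9, 4)


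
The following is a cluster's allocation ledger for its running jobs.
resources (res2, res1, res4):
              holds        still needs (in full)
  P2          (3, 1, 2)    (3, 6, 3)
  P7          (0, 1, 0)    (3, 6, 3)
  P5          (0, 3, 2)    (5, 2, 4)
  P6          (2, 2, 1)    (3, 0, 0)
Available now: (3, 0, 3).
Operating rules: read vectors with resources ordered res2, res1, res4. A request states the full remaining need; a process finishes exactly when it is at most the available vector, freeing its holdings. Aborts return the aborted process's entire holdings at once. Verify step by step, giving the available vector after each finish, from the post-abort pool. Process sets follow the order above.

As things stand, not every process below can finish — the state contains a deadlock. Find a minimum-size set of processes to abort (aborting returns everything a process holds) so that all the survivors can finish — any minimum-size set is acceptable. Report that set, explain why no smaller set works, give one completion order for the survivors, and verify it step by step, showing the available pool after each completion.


The answer: abort P2.
Key observation: aborting P2 returns (3, 1, 2), and P7 — hopeless before — runs at step 3 with the returned capacity in the pool.
Minimality: the empty abort set fails — the state is deadlocked as it stands.
One survivor order: P6, P5, P7. Check, step by step (post-abort pool first):
  pool = (6, 1, 5)
  run P6 (needs (3, 0, 0), free (6, 1, 5)); after release of (2, 2, 1) the pool is (8, 3, 6)
  run P5 (needs (5, 2, 4), free (8, 3, 6)); after release of (0, 3, 2) the pool is (8, 6, 8)
  run P7 (needs (3, 6, 3), free (8, 6, 8)); after release of (0, 1, 0) the pool is (8, 7, 8)


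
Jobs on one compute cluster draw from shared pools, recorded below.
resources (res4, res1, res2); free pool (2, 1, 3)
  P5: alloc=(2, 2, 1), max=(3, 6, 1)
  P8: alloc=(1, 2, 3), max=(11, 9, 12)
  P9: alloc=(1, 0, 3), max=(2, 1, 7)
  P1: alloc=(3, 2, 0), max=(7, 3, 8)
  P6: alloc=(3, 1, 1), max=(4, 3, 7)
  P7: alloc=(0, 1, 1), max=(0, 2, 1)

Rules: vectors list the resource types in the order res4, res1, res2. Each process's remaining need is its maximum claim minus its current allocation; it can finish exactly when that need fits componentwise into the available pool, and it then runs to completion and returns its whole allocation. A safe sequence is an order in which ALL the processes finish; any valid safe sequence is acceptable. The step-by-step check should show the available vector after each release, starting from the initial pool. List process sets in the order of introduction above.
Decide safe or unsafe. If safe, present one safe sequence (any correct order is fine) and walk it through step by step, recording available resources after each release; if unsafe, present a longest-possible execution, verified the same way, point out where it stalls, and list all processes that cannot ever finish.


SAFE — a valid safe sequence is P7, P9, P6, P1, P5, P8.
Key observation: reading the order forward, P7 is the first process whose need (0, 1, 0) meets the free pool (2, 1, 3) exactly on a resource it requests.
Step-by-step check:
  pool = (2, 1, 3)
  run P7 (needs (0, 1, 0), free (2, 1, 3)); after release of (0, 1, 1) the pool is (2, 2, 4)
  run P9 (needs (1, 1, 4), free (2, 2, 4)); after release of (1, 0, 3) the pool is (3, 2, 7)
  run P6 (needs (1, 2, 6), free (3, 2, 7)); after release of (3, 1, 1) the pool is (6, 3, 8)
  run P1 (needs (4, 1, 8), free (6, 3, 8)); after release of (3, 2, 0) the pool is (9, 5, 8)
  run P5 (needs (1, 4, 0), free (9, 5, 8)); after release of (2, 2, 1) the pool is (11, 7, 9)
  run P8 (needs (10, 7, 9), free (11, 7, 9)); after release of (1, 2, 3) the pool is (12, 9, 12)


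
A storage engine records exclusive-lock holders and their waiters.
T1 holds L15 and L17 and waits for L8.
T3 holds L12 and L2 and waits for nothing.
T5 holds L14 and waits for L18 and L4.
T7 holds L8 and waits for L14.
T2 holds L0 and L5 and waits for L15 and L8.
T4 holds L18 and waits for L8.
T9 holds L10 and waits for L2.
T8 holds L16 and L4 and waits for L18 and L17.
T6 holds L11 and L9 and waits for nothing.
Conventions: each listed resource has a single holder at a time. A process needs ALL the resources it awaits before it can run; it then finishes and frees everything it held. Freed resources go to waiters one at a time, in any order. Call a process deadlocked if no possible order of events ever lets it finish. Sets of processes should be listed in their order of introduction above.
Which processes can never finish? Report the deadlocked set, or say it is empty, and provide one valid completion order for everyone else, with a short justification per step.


The deadlocked set is T1, T5, T7, T2, T4 and T8.
Key observation: the loop T7 -> T5 -> T4 -> T7 blocks itself forever; T1 and T8 are caught in further circular waits and T2 waits into the deadlock from upstream.
One completion order for the rest: T3, T6, T9.
Verifying each step:
  T3 waits on nothing -> runs at once and releases L12 and L2
  T6 waits on nothing -> runs at once and releases L11 and L9
  run T9 (all its waits — L2 — are resolved); releases L10


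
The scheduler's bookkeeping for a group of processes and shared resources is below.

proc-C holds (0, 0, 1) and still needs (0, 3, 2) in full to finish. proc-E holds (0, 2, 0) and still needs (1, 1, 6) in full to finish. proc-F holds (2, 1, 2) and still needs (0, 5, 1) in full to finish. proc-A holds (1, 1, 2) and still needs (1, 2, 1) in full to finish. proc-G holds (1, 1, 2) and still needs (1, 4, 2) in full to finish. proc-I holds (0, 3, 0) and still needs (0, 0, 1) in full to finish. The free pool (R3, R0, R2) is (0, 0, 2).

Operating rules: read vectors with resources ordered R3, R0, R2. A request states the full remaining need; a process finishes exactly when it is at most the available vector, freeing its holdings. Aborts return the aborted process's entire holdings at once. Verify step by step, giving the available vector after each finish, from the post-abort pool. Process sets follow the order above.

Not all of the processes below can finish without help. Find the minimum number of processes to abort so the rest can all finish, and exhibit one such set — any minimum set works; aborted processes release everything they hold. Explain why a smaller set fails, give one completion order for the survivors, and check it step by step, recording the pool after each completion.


Abort proc-F.
Key observation: before aborting proc-F, proc-G was permanently blocked — no order could ever run it; afterwards it completes at step 2.
No smaller set exists: with zero aborts the deadlock remains.
Survivors finish in the order: proc-I, proc-G, proc-A, proc-E, proc-C. Verifying each step (pool after the aborts first):
  pool = (2, 1, 4)
  proc-I: need (0, 0, 1) fits (2, 1, 4); releases (0, 3, 0), pool now (2, 4, 4)
  proc-G: need (1, 4, 2) fits (2, 4, 4); releases (1, 1, 2), pool now (3, 5, 6)
  proc-A: need (1, 2, 1) fits (3, 5, 6); releases (1, 1, 2), pool now (4, 6, 8)
  proc-E: need (1, 1, 6) fits (4, 6, 8); releases (0, 2, 0), pool now (4, 8, 8)
  proc-C: need (0, 3, 2) fits (4, 8, 8); releases (0, 0, 1), pool now (4, 8, 9)


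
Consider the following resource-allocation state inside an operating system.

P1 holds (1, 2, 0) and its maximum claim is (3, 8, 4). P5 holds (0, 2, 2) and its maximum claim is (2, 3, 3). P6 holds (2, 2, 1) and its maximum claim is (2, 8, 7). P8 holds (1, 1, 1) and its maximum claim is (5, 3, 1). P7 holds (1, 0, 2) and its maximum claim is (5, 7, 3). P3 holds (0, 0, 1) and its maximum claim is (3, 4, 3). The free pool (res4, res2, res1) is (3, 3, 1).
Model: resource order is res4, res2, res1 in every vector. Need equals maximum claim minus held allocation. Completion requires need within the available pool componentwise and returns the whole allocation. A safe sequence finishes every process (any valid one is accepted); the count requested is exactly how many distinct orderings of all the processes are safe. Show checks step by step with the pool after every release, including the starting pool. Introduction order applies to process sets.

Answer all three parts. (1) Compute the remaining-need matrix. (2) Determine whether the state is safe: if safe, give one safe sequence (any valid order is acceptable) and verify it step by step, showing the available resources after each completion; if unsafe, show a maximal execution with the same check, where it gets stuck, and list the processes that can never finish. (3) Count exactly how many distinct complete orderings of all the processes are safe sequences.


(1) Need matrix, components ordered res4, res2, res1:
  P1: (2, 6, 4)
  P5: (2, 1, 1)
  P6: (0, 6, 6)
  P8: (4, 2, 0)
  P7: (4, 7, 1)
  P3: (3, 4, 2)
(2) UNSAFE.
Key observation: after P5, P3 the pool peaks at (3, 5, 4), and each blocked process is short somewhere: P1 on res2; P6 on res2, res1; P8 on res4; P7 on res4, res2.
The run P5, P3 cannot be extended any further. Verifying each step:
  pool = (3, 3, 1)
  run P5 (needs (2, 1, 1), free (3, 3, 1)); after release of (0, 2, 2) the pool is (3, 5, 3)
  run P3 (needs (3, 4, 2), free (3, 5, 3)); after release of (0, 0, 1) the pool is (3, 5, 4)
  P1 cannot run: need (2, 6, 4) vs free (3, 5, 4) (insufficient res2)
  P6 cannot run: need (0, 6, 6) vs free (3, 5, 4) (insufficient res2 and res1)
  P8 cannot run: need (4, 2, 0) vs free (3, 5, 4) (insufficient res4)
  P7 cannot run: need (4, 7, 1) vs free (3, 5, 4) (insufficient res4 and res2)
Processes that can never finish: P1, P6, P8 and P7.
(3) Precisely 0 of the possible complete orderings are safe sequences.


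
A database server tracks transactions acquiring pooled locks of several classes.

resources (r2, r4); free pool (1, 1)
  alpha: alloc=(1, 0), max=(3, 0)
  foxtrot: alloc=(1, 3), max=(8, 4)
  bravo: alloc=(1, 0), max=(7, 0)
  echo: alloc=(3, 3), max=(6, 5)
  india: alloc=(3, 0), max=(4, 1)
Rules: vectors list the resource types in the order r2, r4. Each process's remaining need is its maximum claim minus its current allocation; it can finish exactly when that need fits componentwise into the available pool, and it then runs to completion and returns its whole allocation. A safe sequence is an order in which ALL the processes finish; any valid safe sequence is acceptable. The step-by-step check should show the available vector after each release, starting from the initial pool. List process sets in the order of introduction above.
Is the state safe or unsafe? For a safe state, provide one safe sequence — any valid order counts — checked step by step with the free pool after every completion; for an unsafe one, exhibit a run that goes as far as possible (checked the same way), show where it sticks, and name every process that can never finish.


UNSAFE — no complete ordering exists.
Key observation: after india, alpha the pool peaks at (5, 1), and each blocked process is short somewhere: foxtrot on r2; bravo on r2; echo on r4.
A maximal execution: india, alpha — then nothing else fits. Check, step by step:
  pool = (1, 1)
  run india (needs (1, 1), free (1, 1)); after release of (3, 0) the pool is (4, 1)
  run alpha (needs (2, 0), free (4, 1)); after release of (1, 0) the pool is (5, 1)
  blocked: foxtrot wants (7, 1), pool (5, 1) — not enough r2
  blocked: bravo wants (6, 0), pool (5, 1) — not enough r2
  blocked: echo wants (3, 2), pool (5, 1) — not enough r4
Permanently blocked: foxtrot, bravo and echo.


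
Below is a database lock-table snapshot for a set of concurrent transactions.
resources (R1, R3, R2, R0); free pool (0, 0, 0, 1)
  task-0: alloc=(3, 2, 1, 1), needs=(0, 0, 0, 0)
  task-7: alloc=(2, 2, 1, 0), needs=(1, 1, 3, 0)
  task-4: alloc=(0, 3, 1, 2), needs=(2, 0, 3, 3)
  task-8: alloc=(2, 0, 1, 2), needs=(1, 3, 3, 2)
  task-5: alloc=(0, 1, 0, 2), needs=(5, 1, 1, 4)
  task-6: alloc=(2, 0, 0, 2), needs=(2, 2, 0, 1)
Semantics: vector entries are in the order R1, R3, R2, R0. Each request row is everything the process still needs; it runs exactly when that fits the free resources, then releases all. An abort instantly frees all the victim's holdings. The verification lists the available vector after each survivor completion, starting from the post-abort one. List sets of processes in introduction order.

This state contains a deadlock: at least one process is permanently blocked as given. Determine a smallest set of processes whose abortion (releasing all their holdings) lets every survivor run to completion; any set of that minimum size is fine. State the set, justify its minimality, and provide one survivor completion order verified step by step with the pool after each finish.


The answer: abort task-4 and task-8.
Key observation: task-7 had no path to completion before; after the abort of task-4 and task-8 ((2, 3, 2, 4) returned), step 4 is where it fits.
Minimality, checking each single-abort alternative: task-0 alone leaves task-7 blocked (short on R2); task-7 alone leaves task-4 blocked (short on R2); task-4 alone leaves task-7 blocked (short on R2); task-8 alone leaves task-7 blocked (short on R2); task-5 alone leaves task-7 blocked (short on R2); task-6 alone leaves task-7 blocked (short on R2).
One survivor order: task-0, task-6, task-5, task-7. Step-by-step check (post-abort pool first):
  pool = (2, 3, 2, 5)
  run task-0 (needs (0, 0, 0, 0), free (2, 3, 2, 5)); after release of (3, 2, 1, 1) the pool is (5, 5, 3, 6)
  run task-6 (needs (2, 2, 0, 1), free (5, 5, 3, 6)); after release of (2, 0, 0, 2) the pool is (7, 5, 3, 8)
  run task-5 (needs (5, 1, 1, 4), free (7, 5, 3, 8)); after release of (0, 1, 0, 2) the pool is (7, 6, 3, 10)
  run task-7 (needs (1, 1, 3, 0), free (7, 6, 3, 10)); after release of (2, 2, 1, 0) the pool is (9, 8, 4, 10)


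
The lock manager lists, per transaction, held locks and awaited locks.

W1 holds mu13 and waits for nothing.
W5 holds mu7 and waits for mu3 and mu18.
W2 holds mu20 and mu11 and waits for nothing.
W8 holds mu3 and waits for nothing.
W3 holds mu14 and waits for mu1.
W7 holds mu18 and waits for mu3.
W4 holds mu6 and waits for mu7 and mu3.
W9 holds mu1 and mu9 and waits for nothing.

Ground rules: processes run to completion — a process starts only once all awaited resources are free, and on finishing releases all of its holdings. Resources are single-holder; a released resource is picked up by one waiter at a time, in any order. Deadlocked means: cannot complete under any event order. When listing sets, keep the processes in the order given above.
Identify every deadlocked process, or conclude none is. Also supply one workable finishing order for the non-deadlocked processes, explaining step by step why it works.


Nothing here is deadlocked.
Key observation: there is no circular wait here — follow any chain and it reaches a process that is free to run now.
A valid finishing order for the others: W8, W7, W1, W9, W3, W2, W5, W4.
Walking it through:
  W8: no waits; runs immediately, freeing mu3
  W7: everything it awaited (mu3) is free; runs, freeing mu18
  W1: no waits; runs immediately, freeing mu13
  W9: no waits; runs immediately, freeing mu1 and mu9
  W3: everything it awaited (mu1) is free; runs, freeing mu14
  W2: no waits; runs immediately, freeing mu20 and mu11
  W5: everything it awaited (mu3 and mu18) is free; runs, freeing mu7
  W4: everything it awaited (mu7 and mu3) is free; runs, freeing mu6


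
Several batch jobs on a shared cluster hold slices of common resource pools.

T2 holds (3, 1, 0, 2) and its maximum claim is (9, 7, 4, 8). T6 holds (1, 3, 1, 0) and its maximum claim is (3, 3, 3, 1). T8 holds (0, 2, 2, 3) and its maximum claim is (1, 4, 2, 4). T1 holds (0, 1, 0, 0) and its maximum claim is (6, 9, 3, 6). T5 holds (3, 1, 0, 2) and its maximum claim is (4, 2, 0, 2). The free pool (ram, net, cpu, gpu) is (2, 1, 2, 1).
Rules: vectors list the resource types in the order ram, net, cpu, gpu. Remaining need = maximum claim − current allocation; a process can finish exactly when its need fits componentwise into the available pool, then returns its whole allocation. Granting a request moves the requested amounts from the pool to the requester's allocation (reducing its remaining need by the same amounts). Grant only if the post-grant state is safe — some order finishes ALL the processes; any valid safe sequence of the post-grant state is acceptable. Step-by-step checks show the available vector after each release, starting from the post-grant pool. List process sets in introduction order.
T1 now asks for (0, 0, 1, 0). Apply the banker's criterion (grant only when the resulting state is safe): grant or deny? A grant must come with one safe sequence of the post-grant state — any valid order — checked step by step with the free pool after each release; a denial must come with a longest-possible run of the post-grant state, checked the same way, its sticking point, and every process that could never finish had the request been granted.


GRANT: granting preserves safety; a valid post-grant sequence is T5, T8, T6, T2, T1.
Key observation: granting shrinks the pool to (2, 1, 1, 1), yet T5 still fits and the chain goes through.
Step-by-step check of the post-grant state:
  pool = (2, 1, 1, 1)
  run T5 (needs (1, 1, 0, 0), free (2, 1, 1, 1)); after release of (3, 1, 0, 2) the pool is (5, 2, 1, 3)
  run T8 (needs (1, 2, 0, 1), free (5, 2, 1, 3)); after release of (0, 2, 2, 3) the pool is (5, 4, 3, 6)
  run T6 (needs (2, 0, 2, 1), free (5, 4, 3, 6)); after release of (1, 3, 1, 0) the pool is (6, 7, 4, 6)
  run T2 (needs (6, 6, 4, 6), free (6, 7, 4, 6)); after release of (3, 1, 0, 2) the pool is (9, 8, 4, 8)
  run T1 (needs (6, 8, 2, 6), free (9, 8, 4, 8)); after release of (0, 1, 1, 0) the pool is (9, 9, 5, 8)


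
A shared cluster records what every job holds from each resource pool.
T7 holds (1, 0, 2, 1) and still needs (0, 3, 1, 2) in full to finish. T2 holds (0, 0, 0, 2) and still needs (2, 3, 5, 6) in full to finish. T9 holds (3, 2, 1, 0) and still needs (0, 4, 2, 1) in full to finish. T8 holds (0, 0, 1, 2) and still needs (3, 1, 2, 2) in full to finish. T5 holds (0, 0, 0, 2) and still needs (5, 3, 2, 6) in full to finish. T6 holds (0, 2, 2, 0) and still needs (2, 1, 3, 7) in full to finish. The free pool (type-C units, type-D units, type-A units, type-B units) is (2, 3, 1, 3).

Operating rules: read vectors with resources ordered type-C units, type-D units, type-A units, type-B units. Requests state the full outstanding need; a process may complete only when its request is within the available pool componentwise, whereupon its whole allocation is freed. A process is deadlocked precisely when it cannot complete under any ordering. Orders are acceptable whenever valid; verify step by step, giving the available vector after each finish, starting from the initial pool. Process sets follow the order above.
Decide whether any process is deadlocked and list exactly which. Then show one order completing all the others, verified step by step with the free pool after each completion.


The deadlocked set is T2, T9, T5 and T6.
Key observation: after T7, T8 the pool peaks at (3, 3, 4, 6), and each blocked process is short somewhere: T2 on type-A units; T9 on type-D units; T5 on type-C units; T6 on type-B units.
One completion order for the rest: T7, T8. Check, step by step:
  pool = (2, 3, 1, 3)
  T7 needs (0, 3, 1, 2) <= (2, 3, 1, 3) -> finishes; pool += (1, 0, 2, 1) = (3, 3, 3, 4)
  T8 needs (3, 1, 2, 2) <= (3, 3, 3, 4) -> finishes; pool += (0, 0, 1, 2) = (3, 3, 4, 6)
The blocked processes can never fit:
  blocked: T2 wants (2, 3, 5, 6), pool (3, 3, 4, 6) — not enough type-A units
  blocked: T9 wants (0, 4, 2, 1), pool (3, 3, 4, 6) — not enough type-D units
  blocked: T5 wants (5, 3, 2, 6), pool (3, 3, 4, 6) — not enough type-C units
  blocked: T6 wants (2, 1, 3, 7), pool (3, 3, 4, 6) — not enough type-B units


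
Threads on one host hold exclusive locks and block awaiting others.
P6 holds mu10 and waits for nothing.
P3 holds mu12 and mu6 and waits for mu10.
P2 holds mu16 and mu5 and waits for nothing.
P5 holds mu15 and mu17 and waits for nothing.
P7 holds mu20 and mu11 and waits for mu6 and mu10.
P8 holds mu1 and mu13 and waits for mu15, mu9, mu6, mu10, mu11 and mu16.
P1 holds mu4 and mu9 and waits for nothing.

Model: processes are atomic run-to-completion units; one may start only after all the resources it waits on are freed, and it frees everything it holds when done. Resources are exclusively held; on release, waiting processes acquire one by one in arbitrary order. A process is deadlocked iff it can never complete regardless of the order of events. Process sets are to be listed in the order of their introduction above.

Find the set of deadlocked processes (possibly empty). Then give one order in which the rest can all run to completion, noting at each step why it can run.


No process is deadlocked.
Key observation: every chain of waits terminates; starting from the processes that wait on nothing, all the rest unlock in turn.
The rest can finish in the order P6, P2, P1, P5, P3, P7, P8.
Verifying each step:
  P6 waits on nothing -> runs at once and releases mu10
  P2 waits on nothing -> runs at once and releases mu16 and mu5
  P1 waits on nothing -> runs at once and releases mu4 and mu9
  P5 waits on nothing -> runs at once and releases mu15 and mu17
  P3 waits on mu10 — all released -> runs and releases mu12 and mu6
  P7 waits on mu6 and mu10 — all released -> runs and releases mu20 and mu11
  P8 waits on mu15, mu9, mu6, mu10, mu11 and mu16 — all released -> runs and releases mu1 and mu13


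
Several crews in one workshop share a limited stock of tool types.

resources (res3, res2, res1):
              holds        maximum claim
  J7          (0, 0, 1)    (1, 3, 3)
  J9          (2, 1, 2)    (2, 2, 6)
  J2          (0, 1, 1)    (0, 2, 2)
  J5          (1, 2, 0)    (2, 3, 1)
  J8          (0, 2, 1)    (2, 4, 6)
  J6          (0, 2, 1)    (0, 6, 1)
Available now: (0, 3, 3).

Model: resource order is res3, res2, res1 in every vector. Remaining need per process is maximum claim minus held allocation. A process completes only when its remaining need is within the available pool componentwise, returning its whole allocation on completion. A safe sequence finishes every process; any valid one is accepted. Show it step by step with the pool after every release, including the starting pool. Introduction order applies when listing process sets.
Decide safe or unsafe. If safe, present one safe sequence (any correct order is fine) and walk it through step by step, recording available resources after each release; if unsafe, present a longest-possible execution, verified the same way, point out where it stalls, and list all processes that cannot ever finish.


SAFE. One safe sequence: J2, J9, J7, J8, J6, J5.
Key observation: the first exact fit in this order is J9 — it needs (0, 1, 4) with (0, 4, 4) free, meeting a requested resource to the last unit.
Verifying each step:
  pool = (0, 3, 3)
  J2 needs (0, 1, 1) <= (0, 3, 3) -> finishes; pool += (0, 1, 1) = (0, 4, 4)
  J9 needs (0, 1, 4) <= (0, 4, 4) -> finishes; pool += (2, 1, 2) = (2, 5, 6)
  J7 needs (1, 3, 2) <= (2, 5, 6) -> finishes; pool += (0, 0, 1) = (2, 5, 7)
  J8 needs (2, 2, 5) <= (2, 5, 7) -> finishes; pool += (0, 2, 1) = (2, 7, 8)
  J6 needs (0, 4, 0) <= (2, 7, 8) -> finishes; pool += (0, 2, 1) = (2, 9, 9)
  J5 needs (1, 1, 1) <= (2, 9, 9) -> finishes; pool += (1, 2, 0) = (3, 11, 9)


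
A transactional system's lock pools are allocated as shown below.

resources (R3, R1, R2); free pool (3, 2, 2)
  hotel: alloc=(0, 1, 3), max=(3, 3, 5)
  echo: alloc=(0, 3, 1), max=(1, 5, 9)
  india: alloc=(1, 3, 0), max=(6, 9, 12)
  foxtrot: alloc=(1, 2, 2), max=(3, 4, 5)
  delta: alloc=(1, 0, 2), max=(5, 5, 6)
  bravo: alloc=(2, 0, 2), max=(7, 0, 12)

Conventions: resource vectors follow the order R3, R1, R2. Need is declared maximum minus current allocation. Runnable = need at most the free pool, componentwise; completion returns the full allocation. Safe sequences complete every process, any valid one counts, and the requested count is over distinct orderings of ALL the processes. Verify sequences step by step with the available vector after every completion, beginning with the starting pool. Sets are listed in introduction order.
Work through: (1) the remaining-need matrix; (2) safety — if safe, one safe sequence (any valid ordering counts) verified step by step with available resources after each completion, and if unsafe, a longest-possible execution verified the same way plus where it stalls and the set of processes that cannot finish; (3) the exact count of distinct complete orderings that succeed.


(1) Remaining need (order R3, R1, R2):
  hotel: (3, 2, 2)
  echo: (1, 2, 8)
  india: (5, 6, 12)
  foxtrot: (2, 2, 3)
  delta: (4, 5, 4)
  bravo: (5, 0, 10)
(2) SAFE. One safe sequence: hotel, foxtrot, delta, echo, bravo, india.
Key observation: the first exact fit in this order is hotel — it needs (3, 2, 2) with (3, 2, 2) free, meeting a requested resource to the last unit.
Step-by-step check:
  pool = (3, 2, 2)
  run hotel (needs (3, 2, 2), free (3, 2, 2)); after release of (0, 1, 3) the pool is (3, 3, 5)
  run foxtrot (needs (2, 2, 3), free (3, 3, 5)); after release of (1, 2, 2) the pool is (4, 5, 7)
  run delta (needs (4, 5, 4), free (4, 5, 7)); after release of (1, 0, 2) the pool is (5, 5, 9)
  run echo (needs (1, 2, 8), free (5, 5, 9)); after release of (0, 3, 1) the pool is (5, 8, 10)
  run bravo (needs (5, 0, 10), free (5, 8, 10)); after release of (2, 0, 2) the pool is (7, 8, 12)
  run india (needs (5, 6, 12), free (7, 8, 12)); after release of (1, 3, 0) the pool is (8, 11, 12)
(3) Precisely 1 of the possible complete orderings is a safe sequence.
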